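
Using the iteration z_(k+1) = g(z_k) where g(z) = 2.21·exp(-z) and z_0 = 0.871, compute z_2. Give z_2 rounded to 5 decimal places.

z_1 = g(0.871000) = 0.924958
z_2 = g(0.924958) = 0.876372

0.87637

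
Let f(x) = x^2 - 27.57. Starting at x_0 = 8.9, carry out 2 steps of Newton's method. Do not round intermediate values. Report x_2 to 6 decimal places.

f'(x) = 2x
x_0 = 8.900000: f = 51.640000, f' = 17.800000 → x_1 = 8.900000 - (51.640000)/(17.800000) = 5.998876
x_1 = 5.998876: f = 8.416518, f' = 11.997753 → x_2 = 5.998876 - (8.416518)/(11.997753) = 5.297369

5.297369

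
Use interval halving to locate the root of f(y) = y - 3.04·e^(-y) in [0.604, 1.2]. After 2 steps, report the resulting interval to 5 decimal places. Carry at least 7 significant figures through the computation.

f(0.604000) = -1.057727, f(1.200000) = 0.284370 (opposite signs)
step 1: m = 0.902000, f(m) = -0.331502 < 0 → root in [0.902000, 1.200000]
step 2: m = 1.051000, f(m) = -0.011747 < 0 → root in [1.051000, 1.200000]

[1.05100, 1.20000]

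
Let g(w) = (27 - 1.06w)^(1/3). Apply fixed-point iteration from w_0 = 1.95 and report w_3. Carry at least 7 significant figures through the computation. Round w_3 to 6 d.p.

w_1 = g(1.950000) = 2.921403
w_2 = g(2.921403) = 2.880620
w_3 = g(2.880620) = 2.882356

2.882356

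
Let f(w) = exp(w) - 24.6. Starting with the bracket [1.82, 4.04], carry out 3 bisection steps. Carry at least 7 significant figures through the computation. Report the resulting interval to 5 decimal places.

f(1.820000) = -18.428142, f(4.040000) = 32.226343 (opposite signs)
step 1: m = 2.930000, f(m) = -5.872370 < 0 → root in [2.930000, 4.040000]
step 2: m = 3.485000, f(m) = 8.022427 > 0 → root in [2.930000, 3.485000]
step 3: m = 3.207500, f(m) = 0.117216 > 0 → root in [2.930000, 3.207500]

[2.93000, 3.20750]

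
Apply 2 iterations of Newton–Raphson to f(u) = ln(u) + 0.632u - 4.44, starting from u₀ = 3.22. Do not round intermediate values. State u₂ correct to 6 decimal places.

f'(u) = 1/u + 0.632
u_0 = 3.220000: f = -1.235579, f' = 0.942559 → u_1 = 3.220000 - (-1.235579)/(0.942559) = 4.530877
u_1 = 4.530877: f = -0.065570, f' = 0.852708 → u_2 = 4.530877 - (-0.065570)/(0.852708) = 4.607773

4.607773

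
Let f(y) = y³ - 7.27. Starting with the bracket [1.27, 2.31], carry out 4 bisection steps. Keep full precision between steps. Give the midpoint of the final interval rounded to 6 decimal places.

f(1.270000) = -5.221617, f(2.310000) = 5.056391 (opposite signs)
step 1: m = 1.790000, f(m) = -1.534661 < 0 → root in [1.790000, 2.310000]
step 2: m = 2.050000, f(m) = 1.345125 > 0 → root in [1.790000, 2.050000]
step 3: m = 1.920000, f(m) = -0.192112 < 0 → root in [1.920000, 2.050000]
step 4: m = 1.985000, f(m) = 0.551347 > 0 → root in [1.920000, 1.985000]
Midpoint of [1.920000, 1.985000] = 1.952500

1.952500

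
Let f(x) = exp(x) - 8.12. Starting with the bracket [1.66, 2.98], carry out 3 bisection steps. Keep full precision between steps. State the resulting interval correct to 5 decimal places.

f(1.660000) = -2.860689, f(2.980000) = 11.567817 (opposite signs)
step 1: m = 2.320000, f(m) = 2.055674 > 0 → root in [1.660000, 2.320000]
step 2: m = 1.990000, f(m) = -0.804466 < 0 → root in [1.990000, 2.320000]
step 3: m = 2.155000, f(m) = 0.507890 > 0 → root in [1.990000, 2.155000]

[1.99000, 2.15500]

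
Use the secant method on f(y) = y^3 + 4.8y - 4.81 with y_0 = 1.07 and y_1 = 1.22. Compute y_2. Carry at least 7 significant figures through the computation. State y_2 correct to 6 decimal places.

f(y_0) = 1.551043, f(y_1) = 2.861848
y_2 = 1.220000 - (2.861848)·(1.220000 - 1.070000)/(2.861848 - (1.551043)) = 0.892509; f(y_2) = 0.184989

0.892509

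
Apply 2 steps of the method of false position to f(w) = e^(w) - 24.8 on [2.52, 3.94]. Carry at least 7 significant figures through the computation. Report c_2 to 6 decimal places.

f(2.520000) = -12.371403, f(3.940000) = 26.618601
step 1: c = 2.970561, f(c) = -5.297134 < 0 → new bracket [2.970561, 3.940000]
step 2: c = 3.131462, f(c) = -1.892564 < 0 → new bracket [3.131462, 3.940000]

3.131462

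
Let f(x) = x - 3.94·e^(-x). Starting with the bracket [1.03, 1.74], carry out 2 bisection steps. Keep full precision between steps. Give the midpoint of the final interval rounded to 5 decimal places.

f(1.030000) = -0.376607, f(1.740000) = 1.048450 (opposite signs)
step 1: m = 1.385000, f(m) = 0.398724 > 0 → root in [1.030000, 1.385000]
step 2: m = 1.207500, f(m) = 0.029662 > 0 → root in [1.030000, 1.207500]
Midpoint of [1.030000, 1.207500] = 1.118750

1.11875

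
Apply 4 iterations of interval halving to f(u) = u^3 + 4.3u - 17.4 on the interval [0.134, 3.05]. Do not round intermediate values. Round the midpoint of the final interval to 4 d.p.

2.0476

f(0.134000) = -16.821394, f(3.050000) = 24.087625 (opposite signs)
step 1: m = 1.592000, f(m) = -6.519533 < 0 → root in [1.592000, 3.050000]
step 2: m = 2.321000, f(m) = 5.083622 > 0 → root in [1.592000, 2.321000]
step 3: m = 1.956500, f(m) = -1.497779 < 0 → root in [1.956500, 2.321000]
step 4: m = 2.138750, f(m) = 1.579806 > 0 → root in [1.956500, 2.138750]
Midpoint of [1.956500, 2.138750] = 2.047625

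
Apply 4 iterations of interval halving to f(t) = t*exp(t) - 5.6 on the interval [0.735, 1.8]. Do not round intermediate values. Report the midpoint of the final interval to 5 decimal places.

f(0.735000) = -4.067171, f(1.800000) = 5.289365 (opposite signs)
step 1: m = 1.267500, f(m) = -1.097889 < 0 → root in [1.267500, 1.800000]
step 2: m = 1.533750, f(m) = 1.509740 > 0 → root in [1.267500, 1.533750]
step 3: m = 1.400625, f(m) = 0.083365 > 0 → root in [1.267500, 1.400625]
step 4: m = 1.334062, f(m) = -0.535318 < 0 → root in [1.334062, 1.400625]
Midpoint of [1.334062, 1.400625] = 1.367344

1.36734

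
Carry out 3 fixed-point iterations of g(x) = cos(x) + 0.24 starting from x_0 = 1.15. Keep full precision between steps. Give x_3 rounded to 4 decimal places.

x_1 = g(1.150000) = 0.648487
x_2 = g(0.648487) = 1.036998
x_3 = g(1.036998) = 0.748807

0.7488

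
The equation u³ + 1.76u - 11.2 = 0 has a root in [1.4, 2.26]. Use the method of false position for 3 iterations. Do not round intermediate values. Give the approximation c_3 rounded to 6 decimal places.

f(1.400000) = -5.992000, f(2.260000) = 4.320776
step 1: c = 1.899683, f(c) = -1.000989 < 0 → new bracket [1.899683, 2.260000]
step 2: c = 1.967456, f(c) = -0.121481 < 0 → new bracket [1.967456, 2.260000]
step 3: c = 1.975456, f(c) = -0.014120 < 0 → new bracket [1.975456, 2.260000]

1.975456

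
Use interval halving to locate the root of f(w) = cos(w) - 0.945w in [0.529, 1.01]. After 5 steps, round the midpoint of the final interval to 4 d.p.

0.7620

f(0.529000) = 0.363407, f(1.010000) = -0.422589 (opposite signs)
step 1: m = 0.769500, f(m) = -0.008919 < 0 → root in [0.529000, 0.769500]
step 2: m = 0.649250, f(m) = 0.182996 > 0 → root in [0.649250, 0.769500]
step 3: m = 0.709375, f(m) = 0.088410 > 0 → root in [0.709375, 0.769500]
step 4: m = 0.739438, f(m) = 0.040079 > 0 → root in [0.739438, 0.769500]
step 5: m = 0.754469, f(m) = 0.015663 > 0 → root in [0.754469, 0.769500]
Midpoint of [0.754469, 0.769500] = 0.761984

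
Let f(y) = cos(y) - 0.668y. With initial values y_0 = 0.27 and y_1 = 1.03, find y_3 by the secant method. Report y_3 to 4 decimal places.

0.9135

f(y_0) = 0.783411, f(y_1) = -0.173221
y_2 = 1.030000 - (-0.173221)·(1.030000 - 0.270000)/(-0.173221 - (0.783411)) = 0.892384; f(y_2) = 0.031445
y_3 = 0.892384 - (0.031445)·(0.892384 - 1.030000)/(0.031445 - (-0.173221)) = 0.913527; f(y_3) = 0.000721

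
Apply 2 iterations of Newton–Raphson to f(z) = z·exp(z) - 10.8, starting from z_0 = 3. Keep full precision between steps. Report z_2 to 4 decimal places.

1.9739

Newton update: z ← z − f(z)/f'(z).
f'(z) = (z + 1)·exp(z)
z_0 = 3.000000: f = 49.456611, f' = 80.342148 → z_1 = 3.000000 - (49.456611)/(80.342148) = 2.384425
z_1 = 2.384425: f = 15.077740, f' = 36.730561 → z_2 = 2.384425 - (15.077740)/(36.730561) = 1.973929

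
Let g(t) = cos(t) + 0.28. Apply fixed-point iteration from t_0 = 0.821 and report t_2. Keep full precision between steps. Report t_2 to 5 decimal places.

0.85230

t_1 = g(0.821000) = 0.961490
t_2 = g(0.961490) = 0.852299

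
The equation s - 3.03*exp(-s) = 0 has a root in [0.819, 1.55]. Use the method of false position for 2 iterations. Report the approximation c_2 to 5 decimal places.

f(0.819000) = -0.516843, f(1.550000) = 0.906889
step 1: c = 1.084368, f(c) = 0.059878 > 0 → new bracket [0.819000, 1.084368]
step 2: c = 1.056816, f(c) = 0.003707 > 0 → new bracket [0.819000, 1.056816]

1.05682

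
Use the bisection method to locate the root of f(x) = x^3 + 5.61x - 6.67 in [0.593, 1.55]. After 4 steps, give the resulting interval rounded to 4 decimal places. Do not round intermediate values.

[0.9519, 1.0117]

f(0.593000) = -3.134742, f(1.550000) = 5.749375 (opposite signs)
step 1: m = 1.071500, f(m) = 0.571317 > 0 → root in [0.593000, 1.071500]
step 2: m = 0.832250, f(m) = -1.424628 < 0 → root in [0.832250, 1.071500]
step 3: m = 0.951875, f(m) = -0.467520 < 0 → root in [0.951875, 1.071500]
step 4: m = 1.011687, f(m) = 0.041041 > 0 → root in [0.951875, 1.011687]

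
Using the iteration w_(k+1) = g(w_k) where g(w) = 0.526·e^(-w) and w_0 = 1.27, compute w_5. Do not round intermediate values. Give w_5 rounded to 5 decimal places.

0.36094

w_1 = g(1.270000) = 0.147717
w_2 = g(0.147717) = 0.453767
w_3 = g(0.453767) = 0.334131
w_4 = g(0.334131) = 0.376595
w_5 = g(0.376595) = 0.360938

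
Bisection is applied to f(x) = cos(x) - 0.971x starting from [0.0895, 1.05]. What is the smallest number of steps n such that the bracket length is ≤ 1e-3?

Initial width b − a = 1.05 − 0.0895 = 0.960500.
After n steps the width is (b−a)/2^n; need (b−a)/2^n ≤ 1e-3.
So n ≥ log₂(0.960500/1e-3) = log₂(960.5000) ≈ 9.9076.
Hence n = 10.

10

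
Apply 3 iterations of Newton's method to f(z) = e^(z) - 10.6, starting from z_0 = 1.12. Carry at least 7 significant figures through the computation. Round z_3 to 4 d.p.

f'(z) = e^(z)
z_0 = 1.120000: f = -7.535146, f' = 3.064854 → z_1 = 1.120000 - (-7.535146)/(3.064854) = 3.578566
z_1 = 3.578566: f = 25.222129, f' = 35.822129 → z_2 = 3.578566 - (25.222129)/(35.822129) = 2.874472
z_2 = 2.874472: f = 7.116073, f' = 17.716073 → z_3 = 2.874472 - (7.116073)/(17.716073) = 2.472799

2.4728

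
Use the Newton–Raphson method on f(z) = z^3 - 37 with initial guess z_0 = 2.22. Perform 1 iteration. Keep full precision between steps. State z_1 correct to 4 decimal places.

f'(z) = 3z^2
z_0 = 2.220000: f = -26.058952, f' = 14.785200 → z_1 = 2.220000 - (-26.058952)/(14.785200) = 3.982503

3.9825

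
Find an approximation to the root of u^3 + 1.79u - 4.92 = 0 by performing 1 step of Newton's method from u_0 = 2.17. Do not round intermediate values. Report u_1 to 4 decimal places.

f'(u) = 3u^2 + 1.79
u_0 = 2.170000: f = 9.182613, f' = 15.916700 → u_1 = 2.170000 - (9.182613)/(15.916700) = 1.593083

1.5931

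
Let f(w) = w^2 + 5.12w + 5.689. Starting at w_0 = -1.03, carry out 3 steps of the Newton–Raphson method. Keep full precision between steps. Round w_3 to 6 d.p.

-1.630138

f'(w) = 2w + 5.12
w_0 = -1.030000: f = 1.476300, f' = 3.060000 → w_1 = -1.030000 - (1.476300)/(3.060000) = -1.512451
w_1 = -1.512451: f = 0.232759, f' = 2.095098 → w_2 = -1.512451 - (0.232759)/(2.095098) = -1.623548
w_2 = -1.623548: f = 0.012343, f' = 1.872904 → w_3 = -1.623548 - (0.012343)/(1.872904) = -1.630138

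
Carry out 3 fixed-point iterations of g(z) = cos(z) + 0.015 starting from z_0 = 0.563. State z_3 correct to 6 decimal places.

z_1 = g(0.563000) = 0.860658
z_2 = g(0.860658) = 0.666939
z_3 = g(0.666939) = 0.800719

0.800719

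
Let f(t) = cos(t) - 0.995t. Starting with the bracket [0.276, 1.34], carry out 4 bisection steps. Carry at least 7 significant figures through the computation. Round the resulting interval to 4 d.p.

f(0.276000) = 0.687533, f(1.340000) = -1.104547 (opposite signs)
step 1: m = 0.808000, f(m) = -0.113014 < 0 → root in [0.276000, 0.808000]
step 2: m = 0.542000, f(m) = 0.317389 > 0 → root in [0.542000, 0.808000]
step 3: m = 0.675000, f(m) = 0.109082 > 0 → root in [0.675000, 0.808000]
step 4: m = 0.741500, f(m) = -0.000336 < 0 → root in [0.675000, 0.741500]

[0.6750, 0.7415]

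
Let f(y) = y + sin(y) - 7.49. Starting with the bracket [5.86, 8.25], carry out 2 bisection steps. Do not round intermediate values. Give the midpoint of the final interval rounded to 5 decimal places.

f(5.860000) = -2.040667, f(8.250000) = 1.682604 (opposite signs)
step 1: m = 7.055000, f(m) = 0.262437 > 0 → root in [5.860000, 7.055000]
step 2: m = 6.457500, f(m) = -0.859067 < 0 → root in [6.457500, 7.055000]
Midpoint of [6.457500, 7.055000] = 6.756250

6.75625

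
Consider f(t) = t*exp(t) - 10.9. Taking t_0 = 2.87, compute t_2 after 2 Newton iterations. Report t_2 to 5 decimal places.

f'(t) = (t+1)*exp(t)
t_0 = 2.870000: f = 39.718242, f' = 68.255260 → t_1 = 2.870000 - (39.718242)/(68.255260) = 2.288093
t_1 = 2.288093: f = 11.651715, f' = 32.407835 → t_2 = 2.288093 - (11.651715)/(32.407835) = 1.928559

1.92856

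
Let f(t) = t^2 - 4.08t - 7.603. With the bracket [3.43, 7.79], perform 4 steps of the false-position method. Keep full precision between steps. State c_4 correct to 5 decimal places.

f(3.430000) = -9.832500, f(7.790000) = 21.297900
step 1: c = 4.807101, f(c) = -4.107753 < 0 → new bracket [4.807101, 7.790000]
step 2: c = 5.289396, f(c) = -1.206028 < 0 → new bracket [5.289396, 7.790000]
step 3: c = 5.423408, f(c) = -0.317152 < 0 → new bracket [5.423408, 7.790000]
step 4: c = 5.458132, f(c) = -0.080973 < 0 → new bracket [5.458132, 7.790000]

5.45813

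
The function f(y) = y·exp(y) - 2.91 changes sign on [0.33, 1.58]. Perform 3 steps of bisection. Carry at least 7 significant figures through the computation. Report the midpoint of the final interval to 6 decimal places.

1.033125

f(0.330000) = -2.450981, f(1.580000) = 4.760830 (opposite signs)
step 1: m = 0.955000, f(m) = -0.428270 < 0 → root in [0.955000, 1.580000]
step 2: m = 1.267500, f(m) = 1.592111 > 0 → root in [0.955000, 1.267500]
step 3: m = 1.111250, f(m) = 0.466148 > 0 → root in [0.955000, 1.111250]
Midpoint of [0.955000, 1.111250] = 1.033125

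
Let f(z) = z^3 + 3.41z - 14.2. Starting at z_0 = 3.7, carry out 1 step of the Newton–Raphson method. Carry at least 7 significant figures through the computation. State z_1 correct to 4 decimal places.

2.5968

f'(z) = 3z^2 + 3.41
z_0 = 3.700000: f = 49.070000, f' = 44.480000 → z_1 = 3.700000 - (49.070000)/(44.480000) = 2.596808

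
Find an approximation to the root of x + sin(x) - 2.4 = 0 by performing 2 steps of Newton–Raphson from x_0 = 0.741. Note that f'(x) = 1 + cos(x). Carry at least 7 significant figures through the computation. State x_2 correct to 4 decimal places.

1.4082

Newton update: x ← x − f(x)/f'(x).
x_0 = 0.741000: f = -0.983974, f' = 1.737794 → x_1 = 0.741000 - (-0.983974)/(1.737794) = 1.307220
x_1 = 1.307220: f = -0.127315, f' = 1.260535 → x_2 = 1.307220 - (-0.127315)/(1.260535) = 1.408221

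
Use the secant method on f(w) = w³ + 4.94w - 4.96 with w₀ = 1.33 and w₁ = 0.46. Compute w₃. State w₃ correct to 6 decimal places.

f(w_0) = 3.962837, f(w_1) = -2.590264
w_2 = 0.460000 - (-2.590264)·(0.460000 - 1.330000)/(-2.590264 - (3.962837)) = 0.803888; f(w_2) = -0.469295
w_3 = 0.803888 - (-0.469295)·(0.803888 - 0.460000)/(-0.469295 - (-2.590264)) = 0.879978; f(w_3) = 0.068510

0.879978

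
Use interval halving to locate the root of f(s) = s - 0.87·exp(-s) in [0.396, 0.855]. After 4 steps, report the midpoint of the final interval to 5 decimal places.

0.52509

f(0.396000) = -0.189516, f(0.855000) = 0.485004 (opposite signs)
step 1: m = 0.625500, f(m) = 0.160055 > 0 → root in [0.396000, 0.625500]
step 2: m = 0.510750, f(m) = -0.011289 < 0 → root in [0.510750, 0.625500]
step 3: m = 0.568125, f(m) = 0.075194 > 0 → root in [0.510750, 0.568125]
step 4: m = 0.539438, f(m) = 0.032161 > 0 → root in [0.510750, 0.539438]
Midpoint of [0.510750, 0.539438] = 0.525094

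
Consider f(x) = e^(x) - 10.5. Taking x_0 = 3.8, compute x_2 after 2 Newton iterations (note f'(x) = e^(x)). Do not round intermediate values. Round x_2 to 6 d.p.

x_0 = 3.800000: f = 34.201184, f' = 44.701184 → x_1 = 3.800000 - (34.201184)/(44.701184) = 3.034893
x_1 = 3.034893: f = 10.298754, f' = 20.798754 → x_2 = 3.034893 - (10.298754)/(20.798754) = 2.539731

2.539731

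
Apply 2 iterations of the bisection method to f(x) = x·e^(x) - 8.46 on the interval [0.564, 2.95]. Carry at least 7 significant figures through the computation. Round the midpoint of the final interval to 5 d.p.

1.45875

f(0.564000) = -7.468663, f(2.950000) = 47.902563 (opposite signs)
step 1: m = 1.757000, f(m) = 1.721861 > 0 → root in [0.564000, 1.757000]
step 2: m = 1.160500, f(m) = -4.756231 < 0 → root in [1.160500, 1.757000]
Midpoint of [1.160500, 1.757000] = 1.458750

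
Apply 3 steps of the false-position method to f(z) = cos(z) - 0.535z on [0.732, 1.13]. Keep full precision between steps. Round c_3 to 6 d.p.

f(0.732000) = 0.352219, f(1.130000) = -0.177890
step 1: c = 0.996442, f(c) = 0.010196 > 0 → new bracket [0.996442, 1.130000]
step 2: c = 1.003682, f(c) = 0.000230 > 0 → new bracket [1.003682, 1.130000]
step 3: c = 1.003845, f(c) = 0.000005 > 0 → new bracket [1.003845, 1.130000]

1.003845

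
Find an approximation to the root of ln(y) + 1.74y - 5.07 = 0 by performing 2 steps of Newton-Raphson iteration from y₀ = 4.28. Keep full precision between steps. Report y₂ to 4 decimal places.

2.4084

f'(y) = 1/y + 1.74
y_0 = 4.280000: f = 3.831153, f' = 1.973645 → y_1 = 4.280000 - (3.831153)/(1.973645) = 2.338844
y_1 = 2.338844: f = -0.150755, f' = 2.167562 → y_2 = 2.338844 - (-0.150755)/(2.167562) = 2.408394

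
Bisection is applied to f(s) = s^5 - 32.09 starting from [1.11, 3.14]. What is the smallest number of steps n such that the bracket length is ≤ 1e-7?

25

Initial width b − a = 3.14 − 1.11 = 2.030000.
After n steps the width is (b−a)/2^n; need (b−a)/2^n ≤ 1e-7.
So n ≥ log₂(2.030000/1e-7) = log₂(20300000.0000) ≈ 24.2750.
Hence n = 25.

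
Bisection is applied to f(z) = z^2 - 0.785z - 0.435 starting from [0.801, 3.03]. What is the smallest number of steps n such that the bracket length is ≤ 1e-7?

Initial width b − a = 3.03 − 0.801 = 2.229000.
After n steps the width is (b−a)/2^n; need (b−a)/2^n ≤ 1e-7.
So n ≥ log₂(2.229000/1e-7) = log₂(22290000.0000) ≈ 24.4099.
Hence n = 25.

25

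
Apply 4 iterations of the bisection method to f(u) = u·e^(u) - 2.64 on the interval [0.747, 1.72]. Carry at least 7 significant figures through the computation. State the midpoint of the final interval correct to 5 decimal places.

0.95984

f(0.747000) = -1.063338, f(1.720000) = 6.965389 (opposite signs)
step 1: m = 1.233500, f(m) = 1.594883 > 0 → root in [0.747000, 1.233500]
step 2: m = 0.990250, f(m) = 0.025661 > 0 → root in [0.747000, 0.990250]
step 3: m = 0.868625, f(m) = -0.569518 < 0 → root in [0.868625, 0.990250]
step 4: m = 0.929438, f(m) = -0.285657 < 0 → root in [0.929438, 0.990250]
Midpoint of [0.929438, 0.990250] = 0.959844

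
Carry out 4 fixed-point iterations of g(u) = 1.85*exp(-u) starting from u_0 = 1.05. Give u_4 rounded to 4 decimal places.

u_1 = g(1.050000) = 0.647385
u_2 = g(0.647385) = 0.968314
u_3 = g(0.968314) = 0.702487
u_4 = g(0.702487) = 0.916401

0.9164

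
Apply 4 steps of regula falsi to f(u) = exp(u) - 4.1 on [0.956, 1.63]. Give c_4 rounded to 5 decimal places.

1.41093

f(0.956000) = -1.498729, f(1.630000) = 1.003875
step 1: c = 1.359637, f(c) = -0.205221 < 0 → new bracket [1.359637, 1.630000]
step 2: c = 1.405526, f(c) = -0.022329 < 0 → new bracket [1.405526, 1.630000]
step 3: c = 1.410410, f(c) = -0.002364 < 0 → new bracket [1.410410, 1.630000]
step 4: c = 1.410926, f(c) = -0.000249 < 0 → new bracket [1.410926, 1.630000]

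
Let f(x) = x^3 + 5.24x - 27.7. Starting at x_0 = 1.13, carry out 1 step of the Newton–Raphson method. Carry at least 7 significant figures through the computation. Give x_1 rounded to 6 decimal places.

f'(x) = 3x^2 + 5.24
x_0 = 1.130000: f = -20.335903, f' = 9.070700 → x_1 = 1.130000 - (-20.335903)/(9.070700) = 3.371933

3.371933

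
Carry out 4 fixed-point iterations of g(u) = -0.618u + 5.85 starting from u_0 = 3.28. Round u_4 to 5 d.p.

3.56663

u_1 = g(3.280000) = 3.822960
u_2 = g(3.822960) = 3.487411
u_3 = g(3.487411) = 3.694780
u_4 = g(3.694780) = 3.566626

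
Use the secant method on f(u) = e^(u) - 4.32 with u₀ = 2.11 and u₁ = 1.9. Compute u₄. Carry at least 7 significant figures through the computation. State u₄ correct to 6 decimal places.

Secant update: u_(k+1) = u_k − f(u_k)·(u_k − u_(k-1))/(f(u_k) − f(u_(k-1))).
f(u_0) = 3.928241, f(u_1) = 2.365894
u_2 = 1.900000 - (2.365894)·(1.900000 - 2.110000)/(2.365894 - (3.928241)) = 1.581993; f(u_2) = 0.544640
u_3 = 1.581993 - (0.544640)·(1.581993 - 1.900000)/(0.544640 - (2.365894)) = 1.486894; f(u_3) = 0.103334
u_4 = 1.486894 - (0.103334)·(1.486894 - 1.581993)/(0.103334 - (0.544640)) = 1.464626; f(u_4) = 0.005924

1.464626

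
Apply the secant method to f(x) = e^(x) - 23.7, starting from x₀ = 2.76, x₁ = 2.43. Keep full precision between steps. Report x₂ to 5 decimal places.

3.34705

f(x_0) = -7.900157, f(x_1) = -12.341118
x_2 = 2.430000 - (-12.341118)·(2.430000 - 2.760000)/(-12.341118 - (-7.900157)) = 3.347047; f(x_2) = 4.718683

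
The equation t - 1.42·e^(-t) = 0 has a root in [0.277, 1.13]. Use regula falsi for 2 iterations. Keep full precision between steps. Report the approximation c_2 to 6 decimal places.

0.706489

f(0.277000) = -0.799437, f(1.130000) = 0.671293
step 1: c = 0.740661, f(c) = 0.063607 > 0 → new bracket [0.277000, 0.740661]
step 2: c = 0.706489, f(c) = 0.005899 > 0 → new bracket [0.277000, 0.706489]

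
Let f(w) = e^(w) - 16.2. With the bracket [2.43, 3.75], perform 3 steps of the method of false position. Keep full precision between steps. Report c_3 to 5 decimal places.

f(2.430000) = -4.841118, f(3.750000) = 26.321082
step 1: c = 2.635065, f(c) = -2.255782 < 0 → new bracket [2.635065, 3.750000]
step 2: c = 2.723075, f(c) = -0.972927 < 0 → new bracket [2.723075, 3.750000]
step 3: c = 2.759681, f(c) = -0.405198 < 0 → new bracket [2.759681, 3.750000]

2.75968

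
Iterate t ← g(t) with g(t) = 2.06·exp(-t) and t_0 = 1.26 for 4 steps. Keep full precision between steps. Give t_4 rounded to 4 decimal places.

t_1 = g(1.260000) = 0.584327
t_2 = g(0.584327) = 1.148410
t_3 = g(1.148410) = 0.653309
t_4 = g(0.653309) = 1.071861

1.0719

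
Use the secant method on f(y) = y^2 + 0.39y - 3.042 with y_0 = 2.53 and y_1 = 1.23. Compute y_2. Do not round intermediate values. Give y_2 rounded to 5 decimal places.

1.48287

f(y_0) = 4.345600, f(y_1) = -1.049400
y_2 = 1.230000 - (-1.049400)·(1.230000 - 2.530000)/(-1.049400 - (4.345600)) = 1.482867; f(y_2) = -0.264786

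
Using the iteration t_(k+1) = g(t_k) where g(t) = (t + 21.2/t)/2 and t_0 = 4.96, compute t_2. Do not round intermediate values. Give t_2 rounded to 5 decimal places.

4.60436

t_1 = g(4.960000) = 4.617097
t_2 = g(4.617097) = 4.604363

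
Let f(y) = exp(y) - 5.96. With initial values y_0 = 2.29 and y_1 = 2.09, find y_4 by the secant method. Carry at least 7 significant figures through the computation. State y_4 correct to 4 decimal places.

1.7854

f(y_0) = 3.914938, f(y_1) = 2.124915
y_2 = 2.090000 - (2.124915)·(2.090000 - 2.290000)/(2.124915 - (3.914938)) = 1.852582; f(y_2) = 0.416264
y_3 = 1.852582 - (0.416264)·(1.852582 - 2.090000)/(0.416264 - (2.124915)) = 1.794742; f(y_3) = 0.057924
y_4 = 1.794742 - (0.057924)·(1.794742 - 1.852582)/(0.057924 - (0.416264)) = 1.785393; f(y_4) = 0.001921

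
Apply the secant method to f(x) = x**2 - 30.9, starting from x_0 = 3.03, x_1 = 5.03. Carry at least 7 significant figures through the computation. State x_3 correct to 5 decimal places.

Secant update: x_(k+1) = x_k − f(x_k)·(x_k − x_(k-1))/(f(x_k) − f(x_(k-1))).
f(x_0) = -21.719100, f(x_1) = -5.599100
x_2 = 5.030000 - (-5.599100)·(5.030000 - 3.030000)/(-5.599100 - (-21.719100)) = 5.724677; f(x_2) = 1.871932
x_3 = 5.724677 - (1.871932)·(5.724677 - 5.030000)/(1.871932 - (-5.599100)) = 5.550620; f(x_3) = -0.090618

5.55062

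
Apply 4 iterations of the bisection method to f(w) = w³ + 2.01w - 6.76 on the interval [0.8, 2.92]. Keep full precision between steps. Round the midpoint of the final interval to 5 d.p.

f(0.800000) = -4.640000, f(2.920000) = 24.006288 (opposite signs)
step 1: m = 1.860000, f(m) = 3.413456 > 0 → root in [0.800000, 1.860000]
step 2: m = 1.330000, f(m) = -1.734063 < 0 → root in [1.330000, 1.860000]
step 3: m = 1.595000, f(m) = 0.503670 > 0 → root in [1.330000, 1.595000]
step 4: m = 1.462500, f(m) = -0.692225 < 0 → root in [1.462500, 1.595000]
Midpoint of [1.462500, 1.595000] = 1.528750

1.52875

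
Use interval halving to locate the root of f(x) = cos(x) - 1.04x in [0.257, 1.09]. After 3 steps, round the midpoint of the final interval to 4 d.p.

f(0.257000) = 0.699877, f(1.090000) = -0.671115 (opposite signs)
step 1: m = 0.673500, f(m) = 0.081203 > 0 → root in [0.673500, 1.090000]
step 2: m = 0.881750, f(m) = -0.281219 < 0 → root in [0.673500, 0.881750]
step 3: m = 0.777625, f(m) = -0.096148 < 0 → root in [0.673500, 0.777625]
Midpoint of [0.673500, 0.777625] = 0.725562

0.7256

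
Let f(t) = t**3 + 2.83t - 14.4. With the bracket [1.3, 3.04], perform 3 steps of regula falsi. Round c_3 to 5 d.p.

f(1.300000) = -8.524000, f(3.040000) = 22.297664
step 1: c = 1.781212, f(c) = -3.707888 < 0 → new bracket [1.781212, 3.040000]
step 2: c = 1.960691, f(c) = -1.313743 < 0 → new bracket [1.960691, 3.040000]
step 3: c = 2.020744, f(c) = -0.429777 < 0 → new bracket [2.020744, 3.040000]

2.02074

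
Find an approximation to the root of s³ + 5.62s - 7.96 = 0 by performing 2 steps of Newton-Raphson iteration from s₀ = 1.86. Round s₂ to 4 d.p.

Newton update: s ← s − f(s)/f'(s).
f'(s) = 3s² + 5.62
s_0 = 1.860000: f = 8.928056, f' = 15.998800 → s_1 = 1.860000 - (8.928056)/(15.998800) = 1.301955
s_1 = 1.301955: f = 1.563910, f' = 10.705258 → s_2 = 1.301955 - (1.563910)/(10.705258) = 1.155867

1.1559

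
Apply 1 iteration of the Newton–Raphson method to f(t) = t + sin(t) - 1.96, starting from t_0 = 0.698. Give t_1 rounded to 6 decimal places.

1.048661

f'(t) = 1 + cos(t)
t_0 = 0.698000: f = -0.619313, f' = 1.766129 → t_1 = 0.698000 - (-0.619313)/(1.766129) = 1.048661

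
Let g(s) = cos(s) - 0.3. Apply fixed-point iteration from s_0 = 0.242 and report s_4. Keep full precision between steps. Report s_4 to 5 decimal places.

s_1 = g(0.242000) = 0.670861
s_2 = g(0.670861) = 0.483287
s_3 = g(0.483287) = 0.585472
s_4 = g(0.585472) = 0.533451

0.53345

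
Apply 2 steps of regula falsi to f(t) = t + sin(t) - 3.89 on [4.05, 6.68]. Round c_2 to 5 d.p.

4.71886

False-position update: c = (a·f(b) − b·f(a))/(f(b) − f(a)); replace the endpoint whose sign matches f(c).
f(4.050000) = -0.628525, f(6.680000) = 3.176483
step 1: c = 4.484433, f(c) = -0.379697 < 0 → new bracket [4.484433, 6.680000]
step 2: c = 4.718856, f(c) = -0.171123 < 0 → new bracket [4.718856, 6.680000]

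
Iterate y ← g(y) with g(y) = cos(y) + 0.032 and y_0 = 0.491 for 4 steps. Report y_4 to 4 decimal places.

y_1 = g(0.491000) = 0.913862
y_2 = g(0.913862) = 0.642692
y_3 = g(0.642692) = 0.832485
y_4 = g(0.832485) = 0.705040

0.7050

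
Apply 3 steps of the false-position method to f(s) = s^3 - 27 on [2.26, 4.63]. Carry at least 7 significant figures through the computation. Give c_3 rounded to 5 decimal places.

2.94737

f(2.260000) = -15.456824, f(4.630000) = 72.252847
step 1: c = 2.677658, f(c) = -7.801581 < 0 → new bracket [2.677658, 4.630000]
step 2: c = 2.867921, f(c) = -3.411439 < 0 → new bracket [2.867921, 4.630000]
step 3: c = 2.947367, f(c) = -1.396311 < 0 → new bracket [2.947367, 4.630000]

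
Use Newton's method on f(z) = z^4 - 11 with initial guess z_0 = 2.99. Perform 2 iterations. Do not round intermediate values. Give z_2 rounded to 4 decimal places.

1.9722

f'(z) = 4z^3
z_0 = 2.990000: f = 68.925388, f' = 106.923596 → z_1 = 2.990000 - (68.925388)/(106.923596) = 2.345377
z_1 = 2.345377: f = 19.258737, f' = 51.605749 → z_2 = 2.345377 - (19.258737)/(51.605749) = 1.972187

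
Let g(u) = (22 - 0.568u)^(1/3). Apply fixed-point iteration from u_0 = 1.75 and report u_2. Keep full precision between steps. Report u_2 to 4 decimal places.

2.7339

u_1 = g(1.750000) = 2.759187
u_2 = g(2.759187) = 2.733857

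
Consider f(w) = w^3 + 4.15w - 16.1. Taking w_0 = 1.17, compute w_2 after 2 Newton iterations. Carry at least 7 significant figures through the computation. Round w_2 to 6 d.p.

Newton update: w ← w − f(w)/f'(w).
f'(w) = 3w^2 + 4.15
w_0 = 1.170000: f = -9.642887, f' = 8.256700 → w_1 = 1.170000 - (-9.642887)/(8.256700) = 2.337886
w_1 = 2.337886: f = 6.380443, f' = 20.547137 → w_2 = 2.337886 - (6.380443)/(20.547137) = 2.027359

2.027359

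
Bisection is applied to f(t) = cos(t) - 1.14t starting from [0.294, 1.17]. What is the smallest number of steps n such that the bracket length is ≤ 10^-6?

Initial width b − a = 1.17 − 0.294 = 0.876000.
After n steps the width is (b−a)/2^n; need (b−a)/2^n ≤ 10^-6.
So n ≥ log₂(0.876000/10^-6) = log₂(876000.0000) ≈ 19.7406.
Hence n = 20.

20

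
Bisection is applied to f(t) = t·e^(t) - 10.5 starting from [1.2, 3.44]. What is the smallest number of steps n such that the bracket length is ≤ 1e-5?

18

Initial width b − a = 3.44 − 1.2 = 2.240000.
After n steps the width is (b−a)/2^n; need (b−a)/2^n ≤ 1e-5.
So n ≥ log₂(2.240000/1e-5) = log₂(224000.0000) ≈ 17.7731.
Hence n = 18.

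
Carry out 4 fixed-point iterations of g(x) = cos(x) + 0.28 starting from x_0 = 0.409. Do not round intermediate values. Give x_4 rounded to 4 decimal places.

x_1 = g(0.409000) = 1.197519
x_2 = g(1.197519) = 0.644669
x_3 = g(0.644669) = 1.079299
x_4 = g(1.079299) = 0.751947

0.7519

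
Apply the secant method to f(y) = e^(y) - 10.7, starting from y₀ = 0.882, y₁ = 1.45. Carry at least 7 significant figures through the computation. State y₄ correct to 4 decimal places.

Secant update: y_(k+1) = y_k − f(y_k)·(y_k − y_(k-1))/(f(y_k) − f(y_(k-1))).
f(y_0) = -8.284274, f(y_1) = -6.436885
y_2 = 1.450000 - (-6.436885)·(1.450000 - 0.882000)/(-6.436885 - (-8.284274)) = 3.429092; f(y_2) = 20.148616
y_3 = 3.429092 - (20.148616)·(3.429092 - 1.450000)/(20.148616 - (-6.436885)) = 1.929178; f(y_3) = -3.816150
y_4 = 1.929178 - (-3.816150)·(1.929178 - 3.429092)/(-3.816150 - (20.148616)) = 2.168024; f(y_4) = -1.959002

2.1680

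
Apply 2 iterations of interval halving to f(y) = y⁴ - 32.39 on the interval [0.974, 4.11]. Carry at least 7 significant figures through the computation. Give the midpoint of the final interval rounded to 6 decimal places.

2.150000

f(0.974000) = -31.490014, f(4.110000) = 252.953042 (opposite signs)
step 1: m = 2.542000, f(m) = 9.364394 > 0 → root in [0.974000, 2.542000]
step 2: m = 1.758000, f(m) = -22.838414 < 0 → root in [1.758000, 2.542000]
Midpoint of [1.758000, 2.542000] = 2.150000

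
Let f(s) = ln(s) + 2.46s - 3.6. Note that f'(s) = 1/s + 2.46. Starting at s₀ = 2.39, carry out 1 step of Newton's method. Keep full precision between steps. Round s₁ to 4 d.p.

s_0 = 2.390000: f = 3.150693, f' = 2.878410 → s_1 = 2.390000 - (3.150693)/(2.878410) = 1.295405

1.2954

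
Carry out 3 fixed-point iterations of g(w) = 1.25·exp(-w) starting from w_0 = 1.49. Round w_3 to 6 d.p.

0.486769

w_1 = g(1.490000) = 0.281716
w_2 = g(0.281716) = 0.943110
w_3 = g(0.943110) = 0.486769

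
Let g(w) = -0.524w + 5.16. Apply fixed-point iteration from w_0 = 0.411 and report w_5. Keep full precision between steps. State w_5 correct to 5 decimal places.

w_1 = g(0.411000) = 4.944636
w_2 = g(4.944636) = 2.569011
w_3 = g(2.569011) = 3.813838
w_4 = g(3.813838) = 3.161549
w_5 = g(3.161549) = 3.503348

3.50335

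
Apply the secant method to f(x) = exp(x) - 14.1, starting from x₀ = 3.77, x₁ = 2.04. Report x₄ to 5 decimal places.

Secant update: x_(k+1) = x_k − f(x_k)·(x_k − x_(k-1))/(f(x_k) − f(x_(k-1))).
f(x_0) = 29.280065, f(x_1) = -6.409391
x_2 = 2.040000 - (-6.409391)·(2.040000 - 3.770000)/(-6.409391 - (29.280065)) = 2.350687; f(x_2) = -3.607225
x_3 = 2.350687 - (-3.607225)·(2.350687 - 2.040000)/(-3.607225 - (-6.409391)) = 2.750634; f(x_3) = 1.552551
x_4 = 2.750634 - (1.552551)·(2.750634 - 2.350687)/(1.552551 - (-3.607225)) = 2.630292; f(x_4) = -0.222180

2.63029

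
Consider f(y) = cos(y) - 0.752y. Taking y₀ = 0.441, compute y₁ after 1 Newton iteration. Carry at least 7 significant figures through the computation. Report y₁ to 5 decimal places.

f'(y) = -sin(y) - 0.752
y_0 = 0.441000: f = 0.572693, f' = -1.178844 → y_1 = 0.441000 - (0.572693)/(-1.178844) = 0.926809

0.92681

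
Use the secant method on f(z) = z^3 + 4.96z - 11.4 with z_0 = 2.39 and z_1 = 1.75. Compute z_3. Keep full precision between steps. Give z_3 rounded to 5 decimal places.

Secant update: z_(k+1) = z_k − f(z_k)·(z_k − z_(k-1))/(f(z_k) − f(z_(k-1))).
f(z_0) = 14.106319, f(z_1) = 2.639375
z_2 = 1.750000 - (2.639375)·(1.750000 - 2.390000)/(2.639375 - (14.106319)) = 1.602690; f(z_2) = 0.666031
z_3 = 1.602690 - (0.666031)·(1.602690 - 1.750000)/(0.666031 - (2.639375)) = 1.552970; f(z_3) = 0.048057

1.55297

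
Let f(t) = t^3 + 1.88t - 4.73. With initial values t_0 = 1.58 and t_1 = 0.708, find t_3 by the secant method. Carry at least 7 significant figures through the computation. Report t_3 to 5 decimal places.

1.35296

Secant update: t_(k+1) = t_k − f(t_k)·(t_k − t_(k-1))/(f(t_k) − f(t_(k-1))).
f(t_0) = 2.184712, f(t_1) = -3.044065
t_2 = 0.708000 - (-3.044065)·(0.708000 - 1.580000)/(-3.044065 - (2.184712)) = 1.215657; f(t_2) = -0.648041
t_3 = 1.215657 - (-0.648041)·(1.215657 - 0.708000)/(-0.648041 - (-3.044065)) = 1.352960; f(t_3) = 0.290162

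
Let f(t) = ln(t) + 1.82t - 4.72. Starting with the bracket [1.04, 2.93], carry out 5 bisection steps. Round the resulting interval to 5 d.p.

f(1.040000) = -2.787979, f(2.930000) = 1.687602 (opposite signs)
step 1: m = 1.985000, f(m) = -0.421681 < 0 → root in [1.985000, 2.930000]
step 2: m = 2.457500, f(m) = 0.651795 > 0 → root in [1.985000, 2.457500]
step 3: m = 2.221250, f(m) = 0.120745 > 0 → root in [1.985000, 2.221250]
step 4: m = 2.103125, f(m) = -0.148888 < 0 → root in [2.103125, 2.221250]
step 5: m = 2.162187, f(m) = -0.013698 < 0 → root in [2.162187, 2.221250]

[2.16219, 2.22125]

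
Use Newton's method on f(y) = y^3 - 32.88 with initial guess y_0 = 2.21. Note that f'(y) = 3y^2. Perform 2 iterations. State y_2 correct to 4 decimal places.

3.2714

Newton update: y ← y − f(y)/f'(y).
y_0 = 2.210000: f = -22.086139, f' = 14.652300 → y_1 = 2.210000 - (-22.086139)/(14.652300) = 3.717350
y_1 = 3.717350: f = 18.488896, f' = 41.456065 → y_2 = 3.717350 - (18.488896)/(41.456065) = 3.271362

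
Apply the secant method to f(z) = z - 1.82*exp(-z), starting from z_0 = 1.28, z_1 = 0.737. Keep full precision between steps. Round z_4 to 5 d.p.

Secant update: z_(k+1) = z_k − f(z_k)·(z_k − z_(k-1))/(f(z_k) − f(z_(k-1))).
f(z_0) = 0.773972, f(z_1) = -0.133956
z_2 = 0.737000 - (-0.133956)·(0.737000 - 1.280000)/(-0.133956 - (0.773972)) = 0.817115; f(z_2) = 0.013213
z_3 = 0.817115 - (0.013213)·(0.817115 - 0.737000)/(0.013213 - (-0.133956)) = 0.809922; f(z_3) = 0.000217
z_4 = 0.809922 - (0.000217)·(0.809922 - 0.817115)/(0.000217 - (0.013213)) = 0.809802; f(z_4) = -0.000000

0.80980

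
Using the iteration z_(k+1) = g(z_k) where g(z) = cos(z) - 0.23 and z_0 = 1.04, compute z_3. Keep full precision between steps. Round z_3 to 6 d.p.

z_1 = g(1.040000) = 0.276220
z_2 = g(0.276220) = 0.732093
z_3 = g(0.732093) = 0.513777

0.513777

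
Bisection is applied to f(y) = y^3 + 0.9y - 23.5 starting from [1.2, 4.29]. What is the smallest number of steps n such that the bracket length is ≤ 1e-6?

Initial width b − a = 4.29 − 1.2 = 3.090000.
After n steps the width is (b−a)/2^n; need (b−a)/2^n ≤ 1e-6.
So n ≥ log₂(3.090000/1e-6) = log₂(3090000.0000) ≈ 21.5592.
Hence n = 22.

22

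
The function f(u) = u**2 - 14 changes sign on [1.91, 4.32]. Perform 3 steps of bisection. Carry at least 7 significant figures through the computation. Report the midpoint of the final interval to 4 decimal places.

f(1.910000) = -10.351900, f(4.320000) = 4.662400 (opposite signs)
step 1: m = 3.115000, f(m) = -4.296775 < 0 → root in [3.115000, 4.320000]
step 2: m = 3.717500, f(m) = -0.180194 < 0 → root in [3.717500, 4.320000]
step 3: m = 4.018750, f(m) = 2.150352 > 0 → root in [3.717500, 4.018750]
Midpoint of [3.717500, 4.018750] = 3.868125

3.8681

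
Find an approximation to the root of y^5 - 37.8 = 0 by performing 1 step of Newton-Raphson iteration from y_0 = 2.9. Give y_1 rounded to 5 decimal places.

2.42689

f'(y) = 5y^4
y_0 = 2.900000: f = 167.311490, f' = 353.640500 → y_1 = 2.900000 - (167.311490)/(353.640500) = 2.426888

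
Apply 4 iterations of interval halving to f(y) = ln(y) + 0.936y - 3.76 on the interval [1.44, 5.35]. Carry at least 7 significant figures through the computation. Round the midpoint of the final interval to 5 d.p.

2.78406

f(1.440000) = -2.047517, f(5.350000) = 2.924697 (opposite signs)
step 1: m = 3.395000, f(m) = 0.640024 > 0 → root in [1.440000, 3.395000]
step 2: m = 2.417500, f(m) = -0.614486 < 0 → root in [2.417500, 3.395000]
step 3: m = 2.906250, f(m) = 0.027114 > 0 → root in [2.417500, 2.906250]
step 4: m = 2.661875, f(m) = -0.289454 < 0 → root in [2.661875, 2.906250]
Midpoint of [2.661875, 2.906250] = 2.784062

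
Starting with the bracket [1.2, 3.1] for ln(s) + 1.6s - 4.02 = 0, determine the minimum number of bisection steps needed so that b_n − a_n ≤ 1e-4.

Initial width b − a = 3.1 − 1.2 = 1.900000.
After n steps the width is (b−a)/2^n; need (b−a)/2^n ≤ 1e-4.
So n ≥ log₂(1.900000/1e-4) = log₂(19000.0000) ≈ 14.2137.
Hence n = 15.

15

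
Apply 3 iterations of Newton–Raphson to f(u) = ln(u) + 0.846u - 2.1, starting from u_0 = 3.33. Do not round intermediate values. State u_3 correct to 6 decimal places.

1.792452

Newton update: u ← u − f(u)/f'(u).
f'(u) = 1/u + 0.846
u_0 = 3.330000: f = 1.920152, f' = 1.146300 → u_1 = 3.330000 - (1.920152)/(1.146300) = 1.654913
u_1 = 1.654913: f = -0.196195, f' = 1.450261 → u_2 = 1.654913 - (-0.196195)/(1.450261) = 1.790196
u_2 = 1.790196: f = -0.003170, f' = 1.404598 → u_3 = 1.790196 - (-0.003170)/(1.404598) = 1.792452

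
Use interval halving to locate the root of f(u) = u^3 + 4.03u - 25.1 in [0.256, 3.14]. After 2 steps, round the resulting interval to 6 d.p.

f(0.256000) = -24.051543, f(3.140000) = 18.513344 (opposite signs)
step 1: m = 1.698000, f(m) = -13.361380 < 0 → root in [1.698000, 3.140000]
step 2: m = 2.419000, f(m) = -1.196504 < 0 → root in [2.419000, 3.140000]

[2.419000, 3.140000]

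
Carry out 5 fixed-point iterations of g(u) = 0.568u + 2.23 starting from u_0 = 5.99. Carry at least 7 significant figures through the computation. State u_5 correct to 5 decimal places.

5.21099

u_1 = g(5.990000) = 5.632320
u_2 = g(5.632320) = 5.429158
u_3 = g(5.429158) = 5.313762
u_4 = g(5.313762) = 5.248217
u_5 = g(5.248217) = 5.210987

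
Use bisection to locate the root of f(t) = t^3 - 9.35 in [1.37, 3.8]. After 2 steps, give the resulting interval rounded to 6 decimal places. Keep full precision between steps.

f(1.370000) = -6.778647, f(3.800000) = 45.522000 (opposite signs)
step 1: m = 2.585000, f(m) = 7.923552 > 0 → root in [1.370000, 2.585000]
step 2: m = 1.977500, f(m) = -1.616974 < 0 → root in [1.977500, 2.585000]

[1.977500, 2.585000]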